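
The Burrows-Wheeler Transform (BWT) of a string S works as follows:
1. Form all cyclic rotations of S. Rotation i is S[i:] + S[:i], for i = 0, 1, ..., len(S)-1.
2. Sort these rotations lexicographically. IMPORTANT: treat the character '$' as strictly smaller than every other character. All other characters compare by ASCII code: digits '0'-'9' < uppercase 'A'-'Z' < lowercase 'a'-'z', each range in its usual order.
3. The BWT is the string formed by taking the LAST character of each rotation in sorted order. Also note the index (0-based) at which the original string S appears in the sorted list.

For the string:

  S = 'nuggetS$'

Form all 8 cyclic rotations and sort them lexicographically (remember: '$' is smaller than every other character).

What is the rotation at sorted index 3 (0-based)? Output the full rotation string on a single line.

Answer: getS$nug

Derivation:
All 8 rotations (rotation i = S[i:]+S[:i]):
  rot[0] = nuggetS$
  rot[1] = uggetS$n
  rot[2] = ggetS$nu
  rot[3] = getS$nug
  rot[4] = etS$nugg
  rot[5] = tS$nugge
  rot[6] = S$nugget
  rot[7] = $nuggetS
Sorted (with $ < everything):
  sorted[0] = $nuggetS
  sorted[1] = S$nugget
  sorted[2] = etS$nugg
  sorted[3] = getS$nug
  sorted[4] = ggetS$nu
  sorted[5] = nuggetS$
  sorted[6] = tS$nugge
  sorted[7] = uggetS$n
sorted[3] = getS$nug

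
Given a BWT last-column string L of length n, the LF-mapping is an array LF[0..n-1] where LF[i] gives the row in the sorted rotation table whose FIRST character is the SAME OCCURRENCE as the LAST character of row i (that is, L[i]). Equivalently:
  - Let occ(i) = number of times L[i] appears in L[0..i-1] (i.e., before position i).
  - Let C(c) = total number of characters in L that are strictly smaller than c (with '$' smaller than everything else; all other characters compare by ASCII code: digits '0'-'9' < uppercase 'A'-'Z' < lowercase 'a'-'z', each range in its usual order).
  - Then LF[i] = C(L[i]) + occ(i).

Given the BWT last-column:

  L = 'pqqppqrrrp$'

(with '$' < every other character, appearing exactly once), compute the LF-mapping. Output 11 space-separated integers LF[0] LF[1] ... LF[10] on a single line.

Answer: 1 5 6 2 3 7 8 9 10 4 0

Derivation:
Char counts: '$':1, 'p':4, 'q':3, 'r':3
C (first-col start): C('$')=0, C('p')=1, C('q')=5, C('r')=8
L[0]='p': occ=0, LF[0]=C('p')+0=1+0=1
L[1]='q': occ=0, LF[1]=C('q')+0=5+0=5
L[2]='q': occ=1, LF[2]=C('q')+1=5+1=6
L[3]='p': occ=1, LF[3]=C('p')+1=1+1=2
L[4]='p': occ=2, LF[4]=C('p')+2=1+2=3
L[5]='q': occ=2, LF[5]=C('q')+2=5+2=7
L[6]='r': occ=0, LF[6]=C('r')+0=8+0=8
L[7]='r': occ=1, LF[7]=C('r')+1=8+1=9
L[8]='r': occ=2, LF[8]=C('r')+2=8+2=10
L[9]='p': occ=3, LF[9]=C('p')+3=1+3=4
L[10]='$': occ=0, LF[10]=C('$')+0=0+0=0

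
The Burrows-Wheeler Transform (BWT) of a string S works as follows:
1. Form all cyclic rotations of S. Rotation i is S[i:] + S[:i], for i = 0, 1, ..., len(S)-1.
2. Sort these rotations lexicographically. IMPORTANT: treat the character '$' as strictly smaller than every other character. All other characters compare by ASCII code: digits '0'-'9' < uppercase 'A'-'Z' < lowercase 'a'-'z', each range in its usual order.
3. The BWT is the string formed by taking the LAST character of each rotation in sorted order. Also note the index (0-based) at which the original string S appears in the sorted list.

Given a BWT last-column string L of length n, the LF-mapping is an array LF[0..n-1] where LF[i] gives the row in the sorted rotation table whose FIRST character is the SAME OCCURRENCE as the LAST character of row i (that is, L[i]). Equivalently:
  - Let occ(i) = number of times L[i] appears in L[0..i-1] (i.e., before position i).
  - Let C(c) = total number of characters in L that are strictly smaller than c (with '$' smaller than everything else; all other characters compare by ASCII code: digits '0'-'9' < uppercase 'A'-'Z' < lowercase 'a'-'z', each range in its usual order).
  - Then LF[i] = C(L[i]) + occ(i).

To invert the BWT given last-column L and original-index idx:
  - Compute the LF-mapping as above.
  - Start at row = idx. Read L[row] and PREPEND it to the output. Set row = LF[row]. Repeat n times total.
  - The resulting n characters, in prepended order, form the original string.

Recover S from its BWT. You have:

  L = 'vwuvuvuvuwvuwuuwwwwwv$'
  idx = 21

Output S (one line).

LF mapping: 8 14 1 9 2 10 3 11 4 15 12 5 16 6 7 17 18 19 20 21 13 0
Walk LF starting at row 21, prepending L[row]:
  step 1: row=21, L[21]='$', prepend. Next row=LF[21]=0
  step 2: row=0, L[0]='v', prepend. Next row=LF[0]=8
  step 3: row=8, L[8]='u', prepend. Next row=LF[8]=4
  step 4: row=4, L[4]='u', prepend. Next row=LF[4]=2
  step 5: row=2, L[2]='u', prepend. Next row=LF[2]=1
  step 6: row=1, L[1]='w', prepend. Next row=LF[1]=14
  step 7: row=14, L[14]='u', prepend. Next row=LF[14]=7
  step 8: row=7, L[7]='v', prepend. Next row=LF[7]=11
  step 9: row=11, L[11]='u', prepend. Next row=LF[11]=5
  step 10: row=5, L[5]='v', prepend. Next row=LF[5]=10
  step 11: row=10, L[10]='v', prepend. Next row=LF[10]=12
  step 12: row=12, L[12]='w', prepend. Next row=LF[12]=16
  step 13: row=16, L[16]='w', prepend. Next row=LF[16]=18
  step 14: row=18, L[18]='w', prepend. Next row=LF[18]=20
  step 15: row=20, L[20]='v', prepend. Next row=LF[20]=13
  step 16: row=13, L[13]='u', prepend. Next row=LF[13]=6
  step 17: row=6, L[6]='u', prepend. Next row=LF[6]=3
  step 18: row=3, L[3]='v', prepend. Next row=LF[3]=9
  step 19: row=9, L[9]='w', prepend. Next row=LF[9]=15
  step 20: row=15, L[15]='w', prepend. Next row=LF[15]=17
  step 21: row=17, L[17]='w', prepend. Next row=LF[17]=19
  step 22: row=19, L[19]='w', prepend. Next row=LF[19]=21
Reversed output: wwwwvuuvwwwvvuvuwuuuv$

Answer: wwwwvuuvwwwvvuvuwuuuv$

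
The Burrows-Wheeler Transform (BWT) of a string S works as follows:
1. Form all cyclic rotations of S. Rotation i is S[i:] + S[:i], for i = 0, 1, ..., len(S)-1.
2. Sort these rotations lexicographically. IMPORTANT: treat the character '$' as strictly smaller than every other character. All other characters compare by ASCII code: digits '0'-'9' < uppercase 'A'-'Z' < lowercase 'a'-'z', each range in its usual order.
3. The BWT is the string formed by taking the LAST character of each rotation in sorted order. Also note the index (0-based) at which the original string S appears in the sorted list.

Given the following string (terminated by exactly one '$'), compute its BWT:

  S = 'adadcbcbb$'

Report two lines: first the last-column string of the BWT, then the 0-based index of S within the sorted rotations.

Answer: b$dbccbdaa
1

Derivation:
All 10 rotations (rotation i = S[i:]+S[:i]):
  rot[0] = adadcbcbb$
  rot[1] = dadcbcbb$a
  rot[2] = adcbcbb$ad
  rot[3] = dcbcbb$ada
  rot[4] = cbcbb$adad
  rot[5] = bcbb$adadc
  rot[6] = cbb$adadcb
  rot[7] = bb$adadcbc
  rot[8] = b$adadcbcb
  rot[9] = $adadcbcbb
Sorted (with $ < everything):
  sorted[0] = $adadcbcbb  (last char: 'b')
  sorted[1] = adadcbcbb$  (last char: '$')
  sorted[2] = adcbcbb$ad  (last char: 'd')
  sorted[3] = b$adadcbcb  (last char: 'b')
  sorted[4] = bb$adadcbc  (last char: 'c')
  sorted[5] = bcbb$adadc  (last char: 'c')
  sorted[6] = cbb$adadcb  (last char: 'b')
  sorted[7] = cbcbb$adad  (last char: 'd')
  sorted[8] = dadcbcbb$a  (last char: 'a')
  sorted[9] = dcbcbb$ada  (last char: 'a')
Last column: b$dbccbdaa
Original string S is at sorted index 1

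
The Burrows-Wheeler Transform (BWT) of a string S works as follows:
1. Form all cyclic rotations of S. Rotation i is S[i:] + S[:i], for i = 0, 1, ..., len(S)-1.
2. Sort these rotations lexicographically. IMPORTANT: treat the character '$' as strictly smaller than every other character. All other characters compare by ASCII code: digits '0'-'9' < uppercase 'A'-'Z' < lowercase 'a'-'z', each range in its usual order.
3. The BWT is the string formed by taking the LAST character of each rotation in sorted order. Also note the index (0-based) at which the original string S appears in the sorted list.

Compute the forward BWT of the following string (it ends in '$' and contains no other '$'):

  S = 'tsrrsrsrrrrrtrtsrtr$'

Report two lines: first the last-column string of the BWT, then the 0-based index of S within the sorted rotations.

All 20 rotations (rotation i = S[i:]+S[:i]):
  rot[0] = tsrrsrsrrrrrtrtsrtr$
  rot[1] = srrsrsrrrrrtrtsrtr$t
  rot[2] = rrsrsrrrrrtrtsrtr$ts
  rot[3] = rsrsrrrrrtrtsrtr$tsr
  rot[4] = srsrrrrrtrtsrtr$tsrr
  rot[5] = rsrrrrrtrtsrtr$tsrrs
  rot[6] = srrrrrtrtsrtr$tsrrsr
  rot[7] = rrrrrtrtsrtr$tsrrsrs
  rot[8] = rrrrtrtsrtr$tsrrsrsr
  rot[9] = rrrtrtsrtr$tsrrsrsrr
  rot[10] = rrtrtsrtr$tsrrsrsrrr
  rot[11] = rtrtsrtr$tsrrsrsrrrr
  rot[12] = trtsrtr$tsrrsrsrrrrr
  rot[13] = rtsrtr$tsrrsrsrrrrrt
  rot[14] = tsrtr$tsrrsrsrrrrrtr
  rot[15] = srtr$tsrrsrsrrrrrtrt
  rot[16] = rtr$tsrrsrsrrrrrtrts
  rot[17] = tr$tsrrsrsrrrrrtrtsr
  rot[18] = r$tsrrsrsrrrrrtrtsrt
  rot[19] = $tsrrsrsrrrrrtrtsrtr
Sorted (with $ < everything):
  sorted[0] = $tsrrsrsrrrrrtrtsrtr  (last char: 'r')
  sorted[1] = r$tsrrsrsrrrrrtrtsrt  (last char: 't')
  sorted[2] = rrrrrtrtsrtr$tsrrsrs  (last char: 's')
  sorted[3] = rrrrtrtsrtr$tsrrsrsr  (last char: 'r')
  sorted[4] = rrrtrtsrtr$tsrrsrsrr  (last char: 'r')
  sorted[5] = rrsrsrrrrrtrtsrtr$ts  (last char: 's')
  sorted[6] = rrtrtsrtr$tsrrsrsrrr  (last char: 'r')
  sorted[7] = rsrrrrrtrtsrtr$tsrrs  (last char: 's')
  sorted[8] = rsrsrrrrrtrtsrtr$tsr  (last char: 'r')
  sorted[9] = rtr$tsrrsrsrrrrrtrts  (last char: 's')
  sorted[10] = rtrtsrtr$tsrrsrsrrrr  (last char: 'r')
  sorted[11] = rtsrtr$tsrrsrsrrrrrt  (last char: 't')
  sorted[12] = srrrrrtrtsrtr$tsrrsr  (last char: 'r')
  sorted[13] = srrsrsrrrrrtrtsrtr$t  (last char: 't')
  sorted[14] = srsrrrrrtrtsrtr$tsrr  (last char: 'r')
  sorted[15] = srtr$tsrrsrsrrrrrtrt  (last char: 't')
  sorted[16] = tr$tsrrsrsrrrrrtrtsr  (last char: 'r')
  sorted[17] = trtsrtr$tsrrsrsrrrrr  (last char: 'r')
  sorted[18] = tsrrsrsrrrrrtrtsrtr$  (last char: '$')
  sorted[19] = tsrtr$tsrrsrsrrrrrtr  (last char: 'r')
Last column: rtsrrsrsrsrtrtrtrr$r
Original string S is at sorted index 18

Answer: rtsrrsrsrsrtrtrtrr$r
18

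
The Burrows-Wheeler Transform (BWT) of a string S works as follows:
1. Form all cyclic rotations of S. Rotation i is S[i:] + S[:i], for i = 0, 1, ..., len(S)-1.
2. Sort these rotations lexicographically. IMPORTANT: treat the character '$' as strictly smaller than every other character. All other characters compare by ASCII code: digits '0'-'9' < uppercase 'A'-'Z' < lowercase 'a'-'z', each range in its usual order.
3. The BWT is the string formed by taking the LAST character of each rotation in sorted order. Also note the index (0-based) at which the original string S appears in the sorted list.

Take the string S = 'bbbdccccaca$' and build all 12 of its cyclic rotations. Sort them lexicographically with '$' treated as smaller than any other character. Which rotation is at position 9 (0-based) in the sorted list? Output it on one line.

Answer: cccaca$bbbdc

Derivation:
All 12 rotations (rotation i = S[i:]+S[:i]):
  rot[0] = bbbdccccaca$
  rot[1] = bbdccccaca$b
  rot[2] = bdccccaca$bb
  rot[3] = dccccaca$bbb
  rot[4] = ccccaca$bbbd
  rot[5] = cccaca$bbbdc
  rot[6] = ccaca$bbbdcc
  rot[7] = caca$bbbdccc
  rot[8] = aca$bbbdcccc
  rot[9] = ca$bbbdcccca
  rot[10] = a$bbbdccccac
  rot[11] = $bbbdccccaca
Sorted (with $ < everything):
  sorted[0] = $bbbdccccaca
  sorted[1] = a$bbbdccccac
  sorted[2] = aca$bbbdcccc
  sorted[3] = bbbdccccaca$
  sorted[4] = bbdccccaca$b
  sorted[5] = bdccccaca$bb
  sorted[6] = ca$bbbdcccca
  sorted[7] = caca$bbbdccc
  sorted[8] = ccaca$bbbdcc
  sorted[9] = cccaca$bbbdc
  sorted[10] = ccccaca$bbbd
  sorted[11] = dccccaca$bbb
sorted[9] = cccaca$bbbdc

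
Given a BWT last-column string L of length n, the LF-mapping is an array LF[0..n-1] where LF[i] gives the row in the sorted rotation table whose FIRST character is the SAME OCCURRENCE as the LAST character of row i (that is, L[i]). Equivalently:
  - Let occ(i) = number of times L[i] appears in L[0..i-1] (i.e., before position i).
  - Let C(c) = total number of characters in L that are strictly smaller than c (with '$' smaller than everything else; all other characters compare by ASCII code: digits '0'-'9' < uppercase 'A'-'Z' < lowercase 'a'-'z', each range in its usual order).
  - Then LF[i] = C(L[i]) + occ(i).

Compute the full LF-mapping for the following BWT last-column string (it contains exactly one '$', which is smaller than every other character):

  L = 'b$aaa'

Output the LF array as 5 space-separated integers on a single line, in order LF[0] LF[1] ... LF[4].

Char counts: '$':1, 'a':3, 'b':1
C (first-col start): C('$')=0, C('a')=1, C('b')=4
L[0]='b': occ=0, LF[0]=C('b')+0=4+0=4
L[1]='$': occ=0, LF[1]=C('$')+0=0+0=0
L[2]='a': occ=0, LF[2]=C('a')+0=1+0=1
L[3]='a': occ=1, LF[3]=C('a')+1=1+1=2
L[4]='a': occ=2, LF[4]=C('a')+2=1+2=3

Answer: 4 0 1 2 3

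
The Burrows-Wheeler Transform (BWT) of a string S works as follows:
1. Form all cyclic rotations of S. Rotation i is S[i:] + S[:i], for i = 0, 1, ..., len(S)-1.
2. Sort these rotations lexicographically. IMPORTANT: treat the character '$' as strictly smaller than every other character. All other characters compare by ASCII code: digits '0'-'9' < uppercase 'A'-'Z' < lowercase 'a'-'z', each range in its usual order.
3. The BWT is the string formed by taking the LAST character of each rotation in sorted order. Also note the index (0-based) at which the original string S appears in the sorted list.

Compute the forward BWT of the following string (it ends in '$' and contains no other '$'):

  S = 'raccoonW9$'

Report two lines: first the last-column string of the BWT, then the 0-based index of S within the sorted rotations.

Answer: 9Wnracooc$
9

Derivation:
All 10 rotations (rotation i = S[i:]+S[:i]):
  rot[0] = raccoonW9$
  rot[1] = accoonW9$r
  rot[2] = ccoonW9$ra
  rot[3] = coonW9$rac
  rot[4] = oonW9$racc
  rot[5] = onW9$racco
  rot[6] = nW9$raccoo
  rot[7] = W9$raccoon
  rot[8] = 9$raccoonW
  rot[9] = $raccoonW9
Sorted (with $ < everything):
  sorted[0] = $raccoonW9  (last char: '9')
  sorted[1] = 9$raccoonW  (last char: 'W')
  sorted[2] = W9$raccoon  (last char: 'n')
  sorted[3] = accoonW9$r  (last char: 'r')
  sorted[4] = ccoonW9$ra  (last char: 'a')
  sorted[5] = coonW9$rac  (last char: 'c')
  sorted[6] = nW9$raccoo  (last char: 'o')
  sorted[7] = onW9$racco  (last char: 'o')
  sorted[8] = oonW9$racc  (last char: 'c')
  sorted[9] = raccoonW9$  (last char: '$')
Last column: 9Wnracooc$
Original string S is at sorted index 9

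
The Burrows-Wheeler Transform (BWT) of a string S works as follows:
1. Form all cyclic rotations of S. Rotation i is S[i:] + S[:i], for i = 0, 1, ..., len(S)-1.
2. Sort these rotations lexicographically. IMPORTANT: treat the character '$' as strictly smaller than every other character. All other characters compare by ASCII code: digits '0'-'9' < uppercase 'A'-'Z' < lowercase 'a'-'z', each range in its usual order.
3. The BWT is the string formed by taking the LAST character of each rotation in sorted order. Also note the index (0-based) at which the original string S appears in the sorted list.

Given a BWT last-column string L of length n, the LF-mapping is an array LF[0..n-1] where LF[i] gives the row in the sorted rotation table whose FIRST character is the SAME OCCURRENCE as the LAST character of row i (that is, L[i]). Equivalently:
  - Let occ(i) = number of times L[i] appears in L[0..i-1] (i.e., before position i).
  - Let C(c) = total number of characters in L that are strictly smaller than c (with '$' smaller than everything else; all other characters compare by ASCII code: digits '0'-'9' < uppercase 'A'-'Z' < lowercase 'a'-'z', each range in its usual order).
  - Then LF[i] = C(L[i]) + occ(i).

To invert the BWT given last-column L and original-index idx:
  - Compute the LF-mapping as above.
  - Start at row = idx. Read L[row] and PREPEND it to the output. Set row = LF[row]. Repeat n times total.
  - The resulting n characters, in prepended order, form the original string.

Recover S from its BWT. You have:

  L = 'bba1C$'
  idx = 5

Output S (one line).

Answer: b1aCb$

Derivation:
LF mapping: 4 5 3 1 2 0
Walk LF starting at row 5, prepending L[row]:
  step 1: row=5, L[5]='$', prepend. Next row=LF[5]=0
  step 2: row=0, L[0]='b', prepend. Next row=LF[0]=4
  step 3: row=4, L[4]='C', prepend. Next row=LF[4]=2
  step 4: row=2, L[2]='a', prepend. Next row=LF[2]=3
  step 5: row=3, L[3]='1', prepend. Next row=LF[3]=1
  step 6: row=1, L[1]='b', prepend. Next row=LF[1]=5
Reversed output: b1aCb$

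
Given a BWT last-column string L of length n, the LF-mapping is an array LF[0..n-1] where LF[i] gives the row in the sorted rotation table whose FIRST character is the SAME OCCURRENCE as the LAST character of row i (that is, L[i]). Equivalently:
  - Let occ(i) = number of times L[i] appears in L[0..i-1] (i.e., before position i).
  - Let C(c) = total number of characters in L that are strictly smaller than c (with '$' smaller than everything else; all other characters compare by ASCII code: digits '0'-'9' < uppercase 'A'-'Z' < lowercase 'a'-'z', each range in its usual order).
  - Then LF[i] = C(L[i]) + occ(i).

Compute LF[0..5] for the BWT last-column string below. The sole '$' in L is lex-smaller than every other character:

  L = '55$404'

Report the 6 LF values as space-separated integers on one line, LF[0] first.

Char counts: '$':1, '0':1, '4':2, '5':2
C (first-col start): C('$')=0, C('0')=1, C('4')=2, C('5')=4
L[0]='5': occ=0, LF[0]=C('5')+0=4+0=4
L[1]='5': occ=1, LF[1]=C('5')+1=4+1=5
L[2]='$': occ=0, LF[2]=C('$')+0=0+0=0
L[3]='4': occ=0, LF[3]=C('4')+0=2+0=2
L[4]='0': occ=0, LF[4]=C('0')+0=1+0=1
L[5]='4': occ=1, LF[5]=C('4')+1=2+1=3

Answer: 4 5 0 2 1 3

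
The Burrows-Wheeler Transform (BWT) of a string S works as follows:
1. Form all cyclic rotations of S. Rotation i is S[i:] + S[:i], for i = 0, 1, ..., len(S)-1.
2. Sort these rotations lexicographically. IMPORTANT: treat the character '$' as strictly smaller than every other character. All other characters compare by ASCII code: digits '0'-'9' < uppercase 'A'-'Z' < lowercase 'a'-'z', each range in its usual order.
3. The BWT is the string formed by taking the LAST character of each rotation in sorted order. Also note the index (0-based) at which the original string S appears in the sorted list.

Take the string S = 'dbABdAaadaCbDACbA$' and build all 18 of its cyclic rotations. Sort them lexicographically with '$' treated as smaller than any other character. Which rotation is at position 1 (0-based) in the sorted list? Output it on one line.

Answer: A$dbABdAaadaCbDACb

Derivation:
All 18 rotations (rotation i = S[i:]+S[:i]):
  rot[0] = dbABdAaadaCbDACbA$
  rot[1] = bABdAaadaCbDACbA$d
  rot[2] = ABdAaadaCbDACbA$db
  rot[3] = BdAaadaCbDACbA$dbA
  rot[4] = dAaadaCbDACbA$dbAB
  rot[5] = AaadaCbDACbA$dbABd
  rot[6] = aadaCbDACbA$dbABdA
  rot[7] = adaCbDACbA$dbABdAa
  rot[8] = daCbDACbA$dbABdAaa
  rot[9] = aCbDACbA$dbABdAaad
  rot[10] = CbDACbA$dbABdAaada
  rot[11] = bDACbA$dbABdAaadaC
  rot[12] = DACbA$dbABdAaadaCb
  rot[13] = ACbA$dbABdAaadaCbD
  rot[14] = CbA$dbABdAaadaCbDA
  rot[15] = bA$dbABdAaadaCbDAC
  rot[16] = A$dbABdAaadaCbDACb
  rot[17] = $dbABdAaadaCbDACbA
Sorted (with $ < everything):
  sorted[0] = $dbABdAaadaCbDACbA
  sorted[1] = A$dbABdAaadaCbDACb
  sorted[2] = ABdAaadaCbDACbA$db
  sorted[3] = ACbA$dbABdAaadaCbD
  sorted[4] = AaadaCbDACbA$dbABd
  sorted[5] = BdAaadaCbDACbA$dbA
  sorted[6] = CbA$dbABdAaadaCbDA
  sorted[7] = CbDACbA$dbABdAaada
  sorted[8] = DACbA$dbABdAaadaCb
  sorted[9] = aCbDACbA$dbABdAaad
  sorted[10] = aadaCbDACbA$dbABdA
  sorted[11] = adaCbDACbA$dbABdAa
  sorted[12] = bA$dbABdAaadaCbDAC
  sorted[13] = bABdAaadaCbDACbA$d
  sorted[14] = bDACbA$dbABdAaadaC
  sorted[15] = dAaadaCbDACbA$dbAB
  sorted[16] = daCbDACbA$dbABdAaa
  sorted[17] = dbABdAaadaCbDACbA$
sorted[1] = A$dbABdAaadaCbDACb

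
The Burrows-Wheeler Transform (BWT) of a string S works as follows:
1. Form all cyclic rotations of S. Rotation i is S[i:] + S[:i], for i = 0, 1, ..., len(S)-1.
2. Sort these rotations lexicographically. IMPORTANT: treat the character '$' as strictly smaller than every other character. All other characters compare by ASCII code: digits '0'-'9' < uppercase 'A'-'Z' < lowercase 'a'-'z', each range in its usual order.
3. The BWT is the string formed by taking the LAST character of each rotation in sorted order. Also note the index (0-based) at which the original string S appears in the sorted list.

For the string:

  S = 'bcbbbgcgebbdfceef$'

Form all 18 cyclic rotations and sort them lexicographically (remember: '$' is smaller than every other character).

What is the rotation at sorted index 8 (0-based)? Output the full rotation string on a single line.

All 18 rotations (rotation i = S[i:]+S[:i]):
  rot[0] = bcbbbgcgebbdfceef$
  rot[1] = cbbbgcgebbdfceef$b
  rot[2] = bbbgcgebbdfceef$bc
  rot[3] = bbgcgebbdfceef$bcb
  rot[4] = bgcgebbdfceef$bcbb
  rot[5] = gcgebbdfceef$bcbbb
  rot[6] = cgebbdfceef$bcbbbg
  rot[7] = gebbdfceef$bcbbbgc
  rot[8] = ebbdfceef$bcbbbgcg
  rot[9] = bbdfceef$bcbbbgcge
  rot[10] = bdfceef$bcbbbgcgeb
  rot[11] = dfceef$bcbbbgcgebb
  rot[12] = fceef$bcbbbgcgebbd
  rot[13] = ceef$bcbbbgcgebbdf
  rot[14] = eef$bcbbbgcgebbdfc
  rot[15] = ef$bcbbbgcgebbdfce
  rot[16] = f$bcbbbgcgebbdfcee
  rot[17] = $bcbbbgcgebbdfceef
Sorted (with $ < everything):
  sorted[0] = $bcbbbgcgebbdfceef
  sorted[1] = bbbgcgebbdfceef$bc
  sorted[2] = bbdfceef$bcbbbgcge
  sorted[3] = bbgcgebbdfceef$bcb
  sorted[4] = bcbbbgcgebbdfceef$
  sorted[5] = bdfceef$bcbbbgcgeb
  sorted[6] = bgcgebbdfceef$bcbb
  sorted[7] = cbbbgcgebbdfceef$b
  sorted[8] = ceef$bcbbbgcgebbdf
  sorted[9] = cgebbdfceef$bcbbbg
  sorted[10] = dfceef$bcbbbgcgebb
  sorted[11] = ebbdfceef$bcbbbgcg
  sorted[12] = eef$bcbbbgcgebbdfc
  sorted[13] = ef$bcbbbgcgebbdfce
  sorted[14] = f$bcbbbgcgebbdfcee
  sorted[15] = fceef$bcbbbgcgebbd
  sorted[16] = gcgebbdfceef$bcbbb
  sorted[17] = gebbdfceef$bcbbbgc
sorted[8] = ceef$bcbbbgcgebbdf

Answer: ceef$bcbbbgcgebbdf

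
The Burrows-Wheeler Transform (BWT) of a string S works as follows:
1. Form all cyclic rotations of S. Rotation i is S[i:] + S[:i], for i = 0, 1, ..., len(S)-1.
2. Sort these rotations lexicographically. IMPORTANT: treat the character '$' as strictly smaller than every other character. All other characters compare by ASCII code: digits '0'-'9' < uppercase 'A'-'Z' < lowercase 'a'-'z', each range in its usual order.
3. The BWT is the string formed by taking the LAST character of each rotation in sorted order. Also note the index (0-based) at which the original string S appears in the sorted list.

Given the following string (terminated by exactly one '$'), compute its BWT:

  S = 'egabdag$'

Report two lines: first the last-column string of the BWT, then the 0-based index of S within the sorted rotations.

All 8 rotations (rotation i = S[i:]+S[:i]):
  rot[0] = egabdag$
  rot[1] = gabdag$e
  rot[2] = abdag$eg
  rot[3] = bdag$ega
  rot[4] = dag$egab
  rot[5] = ag$egabd
  rot[6] = g$egabda
  rot[7] = $egabdag
Sorted (with $ < everything):
  sorted[0] = $egabdag  (last char: 'g')
  sorted[1] = abdag$eg  (last char: 'g')
  sorted[2] = ag$egabd  (last char: 'd')
  sorted[3] = bdag$ega  (last char: 'a')
  sorted[4] = dag$egab  (last char: 'b')
  sorted[5] = egabdag$  (last char: '$')
  sorted[6] = g$egabda  (last char: 'a')
  sorted[7] = gabdag$e  (last char: 'e')
Last column: ggdab$ae
Original string S is at sorted index 5

Answer: ggdab$ae
5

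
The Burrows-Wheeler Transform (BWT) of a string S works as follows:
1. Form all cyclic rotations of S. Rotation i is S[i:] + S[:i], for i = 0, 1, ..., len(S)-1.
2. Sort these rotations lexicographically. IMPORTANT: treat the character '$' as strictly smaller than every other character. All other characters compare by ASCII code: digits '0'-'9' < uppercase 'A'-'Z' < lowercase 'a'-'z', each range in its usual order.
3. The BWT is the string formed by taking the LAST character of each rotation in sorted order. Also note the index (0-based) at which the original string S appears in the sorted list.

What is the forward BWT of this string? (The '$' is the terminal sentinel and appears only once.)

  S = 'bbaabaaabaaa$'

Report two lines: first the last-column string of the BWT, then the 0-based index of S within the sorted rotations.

Answer: aaabbabaaaab$
12

Derivation:
All 13 rotations (rotation i = S[i:]+S[:i]):
  rot[0] = bbaabaaabaaa$
  rot[1] = baabaaabaaa$b
  rot[2] = aabaaabaaa$bb
  rot[3] = abaaabaaa$bba
  rot[4] = baaabaaa$bbaa
  rot[5] = aaabaaa$bbaab
  rot[6] = aabaaa$bbaaba
  rot[7] = abaaa$bbaabaa
  rot[8] = baaa$bbaabaaa
  rot[9] = aaa$bbaabaaab
  rot[10] = aa$bbaabaaaba
  rot[11] = a$bbaabaaabaa
  rot[12] = $bbaabaaabaaa
Sorted (with $ < everything):
  sorted[0] = $bbaabaaabaaa  (last char: 'a')
  sorted[1] = a$bbaabaaabaa  (last char: 'a')
  sorted[2] = aa$bbaabaaaba  (last char: 'a')
  sorted[3] = aaa$bbaabaaab  (last char: 'b')
  sorted[4] = aaabaaa$bbaab  (last char: 'b')
  sorted[5] = aabaaa$bbaaba  (last char: 'a')
  sorted[6] = aabaaabaaa$bb  (last char: 'b')
  sorted[7] = abaaa$bbaabaa  (last char: 'a')
  sorted[8] = abaaabaaa$bba  (last char: 'a')
  sorted[9] = baaa$bbaabaaa  (last char: 'a')
  sorted[10] = baaabaaa$bbaa  (last char: 'a')
  sorted[11] = baabaaabaaa$b  (last char: 'b')
  sorted[12] = bbaabaaabaaa$  (last char: '$')
Last column: aaabbabaaaab$
Original string S is at sorted index 12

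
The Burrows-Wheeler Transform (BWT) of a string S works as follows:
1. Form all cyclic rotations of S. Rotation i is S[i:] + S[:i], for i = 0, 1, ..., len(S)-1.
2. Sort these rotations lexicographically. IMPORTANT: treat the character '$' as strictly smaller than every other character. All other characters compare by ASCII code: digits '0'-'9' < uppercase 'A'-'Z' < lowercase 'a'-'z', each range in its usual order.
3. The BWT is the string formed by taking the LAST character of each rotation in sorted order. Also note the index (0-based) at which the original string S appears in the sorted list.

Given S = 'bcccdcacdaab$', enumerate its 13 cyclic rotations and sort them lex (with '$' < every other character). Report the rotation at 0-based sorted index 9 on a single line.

Answer: cdaab$bcccdca

Derivation:
All 13 rotations (rotation i = S[i:]+S[:i]):
  rot[0] = bcccdcacdaab$
  rot[1] = cccdcacdaab$b
  rot[2] = ccdcacdaab$bc
  rot[3] = cdcacdaab$bcc
  rot[4] = dcacdaab$bccc
  rot[5] = cacdaab$bcccd
  rot[6] = acdaab$bcccdc
  rot[7] = cdaab$bcccdca
  rot[8] = daab$bcccdcac
  rot[9] = aab$bcccdcacd
  rot[10] = ab$bcccdcacda
  rot[11] = b$bcccdcacdaa
  rot[12] = $bcccdcacdaab
Sorted (with $ < everything):
  sorted[0] = $bcccdcacdaab
  sorted[1] = aab$bcccdcacd
  sorted[2] = ab$bcccdcacda
  sorted[3] = acdaab$bcccdc
  sorted[4] = b$bcccdcacdaa
  sorted[5] = bcccdcacdaab$
  sorted[6] = cacdaab$bcccd
  sorted[7] = cccdcacdaab$b
  sorted[8] = ccdcacdaab$bc
  sorted[9] = cdaab$bcccdca
  sorted[10] = cdcacdaab$bcc
  sorted[11] = daab$bcccdcac
  sorted[12] = dcacdaab$bccc
sorted[9] = cdaab$bcccdca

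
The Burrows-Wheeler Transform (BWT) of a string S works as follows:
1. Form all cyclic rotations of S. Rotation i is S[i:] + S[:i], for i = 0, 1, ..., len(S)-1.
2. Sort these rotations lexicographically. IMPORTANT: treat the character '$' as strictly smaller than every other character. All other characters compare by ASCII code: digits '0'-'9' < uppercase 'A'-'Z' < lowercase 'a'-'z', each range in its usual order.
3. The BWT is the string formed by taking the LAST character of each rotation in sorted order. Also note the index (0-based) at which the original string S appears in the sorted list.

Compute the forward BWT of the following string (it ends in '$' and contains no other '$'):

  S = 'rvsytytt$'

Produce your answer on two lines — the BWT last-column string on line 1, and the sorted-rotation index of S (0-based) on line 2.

All 9 rotations (rotation i = S[i:]+S[:i]):
  rot[0] = rvsytytt$
  rot[1] = vsytytt$r
  rot[2] = sytytt$rv
  rot[3] = ytytt$rvs
  rot[4] = tytt$rvsy
  rot[5] = ytt$rvsyt
  rot[6] = tt$rvsyty
  rot[7] = t$rvsytyt
  rot[8] = $rvsytytt
Sorted (with $ < everything):
  sorted[0] = $rvsytytt  (last char: 't')
  sorted[1] = rvsytytt$  (last char: '$')
  sorted[2] = sytytt$rv  (last char: 'v')
  sorted[3] = t$rvsytyt  (last char: 't')
  sorted[4] = tt$rvsyty  (last char: 'y')
  sorted[5] = tytt$rvsy  (last char: 'y')
  sorted[6] = vsytytt$r  (last char: 'r')
  sorted[7] = ytt$rvsyt  (last char: 't')
  sorted[8] = ytytt$rvs  (last char: 's')
Last column: t$vtyyrts
Original string S is at sorted index 1

Answer: t$vtyyrts
1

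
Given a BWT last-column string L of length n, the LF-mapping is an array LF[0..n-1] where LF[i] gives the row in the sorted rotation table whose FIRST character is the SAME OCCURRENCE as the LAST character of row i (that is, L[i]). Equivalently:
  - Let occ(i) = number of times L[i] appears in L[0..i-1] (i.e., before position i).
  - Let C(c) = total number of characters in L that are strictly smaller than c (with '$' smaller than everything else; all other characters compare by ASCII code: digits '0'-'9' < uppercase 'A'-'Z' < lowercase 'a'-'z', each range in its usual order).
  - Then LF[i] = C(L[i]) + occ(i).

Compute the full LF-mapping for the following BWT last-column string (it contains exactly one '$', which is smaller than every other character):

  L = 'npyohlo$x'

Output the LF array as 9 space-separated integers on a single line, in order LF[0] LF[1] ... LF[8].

Answer: 3 6 8 4 1 2 5 0 7

Derivation:
Char counts: '$':1, 'h':1, 'l':1, 'n':1, 'o':2, 'p':1, 'x':1, 'y':1
C (first-col start): C('$')=0, C('h')=1, C('l')=2, C('n')=3, C('o')=4, C('p')=6, C('x')=7, C('y')=8
L[0]='n': occ=0, LF[0]=C('n')+0=3+0=3
L[1]='p': occ=0, LF[1]=C('p')+0=6+0=6
L[2]='y': occ=0, LF[2]=C('y')+0=8+0=8
L[3]='o': occ=0, LF[3]=C('o')+0=4+0=4
L[4]='h': occ=0, LF[4]=C('h')+0=1+0=1
L[5]='l': occ=0, LF[5]=C('l')+0=2+0=2
L[6]='o': occ=1, LF[6]=C('o')+1=4+1=5
L[7]='$': occ=0, LF[7]=C('$')+0=0+0=0
L[8]='x': occ=0, LF[8]=C('x')+0=7+0=7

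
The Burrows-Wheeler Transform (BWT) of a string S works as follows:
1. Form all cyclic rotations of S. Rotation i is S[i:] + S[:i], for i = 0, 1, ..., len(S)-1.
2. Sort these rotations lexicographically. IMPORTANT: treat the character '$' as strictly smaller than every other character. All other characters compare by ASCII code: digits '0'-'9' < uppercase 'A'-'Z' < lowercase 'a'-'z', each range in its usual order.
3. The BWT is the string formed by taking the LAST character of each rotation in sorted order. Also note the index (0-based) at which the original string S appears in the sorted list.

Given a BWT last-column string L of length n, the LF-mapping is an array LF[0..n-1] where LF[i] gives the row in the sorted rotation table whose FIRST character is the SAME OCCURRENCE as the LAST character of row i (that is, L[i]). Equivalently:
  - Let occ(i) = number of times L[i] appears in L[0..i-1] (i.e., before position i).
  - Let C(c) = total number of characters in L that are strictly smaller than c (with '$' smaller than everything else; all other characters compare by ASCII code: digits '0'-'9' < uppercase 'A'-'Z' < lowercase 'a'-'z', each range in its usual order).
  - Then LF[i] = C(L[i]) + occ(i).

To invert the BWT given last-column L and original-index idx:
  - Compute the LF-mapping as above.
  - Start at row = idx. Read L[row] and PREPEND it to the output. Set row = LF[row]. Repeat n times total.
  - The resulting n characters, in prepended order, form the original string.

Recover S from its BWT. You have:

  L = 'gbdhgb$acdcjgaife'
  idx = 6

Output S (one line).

LF mapping: 11 3 7 14 12 4 0 1 5 8 6 16 13 2 15 10 9
Walk LF starting at row 6, prepending L[row]:
  step 1: row=6, L[6]='$', prepend. Next row=LF[6]=0
  step 2: row=0, L[0]='g', prepend. Next row=LF[0]=11
  step 3: row=11, L[11]='j', prepend. Next row=LF[11]=16
  step 4: row=16, L[16]='e', prepend. Next row=LF[16]=9
  step 5: row=9, L[9]='d', prepend. Next row=LF[9]=8
  step 6: row=8, L[8]='c', prepend. Next row=LF[8]=5
  step 7: row=5, L[5]='b', prepend. Next row=LF[5]=4
  step 8: row=4, L[4]='g', prepend. Next row=LF[4]=12
  step 9: row=12, L[12]='g', prepend. Next row=LF[12]=13
  step 10: row=13, L[13]='a', prepend. Next row=LF[13]=2
  step 11: row=2, L[2]='d', prepend. Next row=LF[2]=7
  step 12: row=7, L[7]='a', prepend. Next row=LF[7]=1
  step 13: row=1, L[1]='b', prepend. Next row=LF[1]=3
  step 14: row=3, L[3]='h', prepend. Next row=LF[3]=14
  step 15: row=14, L[14]='i', prepend. Next row=LF[14]=15
  step 16: row=15, L[15]='f', prepend. Next row=LF[15]=10
  step 17: row=10, L[10]='c', prepend. Next row=LF[10]=6
Reversed output: cfihbadaggbcdejg$

Answer: cfihbadaggbcdejg$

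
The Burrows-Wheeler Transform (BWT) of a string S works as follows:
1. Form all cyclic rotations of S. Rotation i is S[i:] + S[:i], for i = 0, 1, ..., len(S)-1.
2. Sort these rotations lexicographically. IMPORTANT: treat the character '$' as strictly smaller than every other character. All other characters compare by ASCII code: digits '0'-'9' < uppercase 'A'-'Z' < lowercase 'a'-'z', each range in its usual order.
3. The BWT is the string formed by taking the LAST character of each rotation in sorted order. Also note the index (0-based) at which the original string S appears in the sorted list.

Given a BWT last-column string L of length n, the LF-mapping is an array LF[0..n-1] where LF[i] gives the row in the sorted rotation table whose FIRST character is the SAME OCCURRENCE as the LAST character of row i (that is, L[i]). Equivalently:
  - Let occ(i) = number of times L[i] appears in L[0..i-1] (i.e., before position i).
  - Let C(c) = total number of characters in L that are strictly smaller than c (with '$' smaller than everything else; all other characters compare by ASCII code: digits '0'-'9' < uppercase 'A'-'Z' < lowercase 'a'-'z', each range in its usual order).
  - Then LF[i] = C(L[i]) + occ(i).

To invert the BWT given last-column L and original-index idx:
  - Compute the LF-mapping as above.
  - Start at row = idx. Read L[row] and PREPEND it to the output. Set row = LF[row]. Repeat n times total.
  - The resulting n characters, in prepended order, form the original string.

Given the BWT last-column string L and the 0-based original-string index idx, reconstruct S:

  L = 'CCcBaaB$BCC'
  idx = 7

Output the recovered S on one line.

Answer: CcBCaCBBaC$

Derivation:
LF mapping: 4 5 10 1 8 9 2 0 3 6 7
Walk LF starting at row 7, prepending L[row]:
  step 1: row=7, L[7]='$', prepend. Next row=LF[7]=0
  step 2: row=0, L[0]='C', prepend. Next row=LF[0]=4
  step 3: row=4, L[4]='a', prepend. Next row=LF[4]=8
  step 4: row=8, L[8]='B', prepend. Next row=LF[8]=3
  step 5: row=3, L[3]='B', prepend. Next row=LF[3]=1
  step 6: row=1, L[1]='C', prepend. Next row=LF[1]=5
  step 7: row=5, L[5]='a', prepend. Next row=LF[5]=9
  step 8: row=9, L[9]='C', prepend. Next row=LF[9]=6
  step 9: row=6, L[6]='B', prepend. Next row=LF[6]=2
  step 10: row=2, L[2]='c', prepend. Next row=LF[2]=10
  step 11: row=10, L[10]='C', prepend. Next row=LF[10]=7
Reversed output: CcBCaCBBaC$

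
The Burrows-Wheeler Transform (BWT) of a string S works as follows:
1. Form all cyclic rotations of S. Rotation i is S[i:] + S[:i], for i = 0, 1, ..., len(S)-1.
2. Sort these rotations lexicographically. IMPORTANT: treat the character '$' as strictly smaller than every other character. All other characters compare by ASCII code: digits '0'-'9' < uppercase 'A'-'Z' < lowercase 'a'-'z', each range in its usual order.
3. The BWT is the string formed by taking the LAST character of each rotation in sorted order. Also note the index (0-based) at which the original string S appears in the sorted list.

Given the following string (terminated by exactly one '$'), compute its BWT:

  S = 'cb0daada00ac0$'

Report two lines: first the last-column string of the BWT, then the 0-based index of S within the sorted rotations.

All 14 rotations (rotation i = S[i:]+S[:i]):
  rot[0] = cb0daada00ac0$
  rot[1] = b0daada00ac0$c
  rot[2] = 0daada00ac0$cb
  rot[3] = daada00ac0$cb0
  rot[4] = aada00ac0$cb0d
  rot[5] = ada00ac0$cb0da
  rot[6] = da00ac0$cb0daa
  rot[7] = a00ac0$cb0daad
  rot[8] = 00ac0$cb0daada
  rot[9] = 0ac0$cb0daada0
  rot[10] = ac0$cb0daada00
  rot[11] = c0$cb0daada00a
  rot[12] = 0$cb0daada00ac
  rot[13] = $cb0daada00ac0
Sorted (with $ < everything):
  sorted[0] = $cb0daada00ac0  (last char: '0')
  sorted[1] = 0$cb0daada00ac  (last char: 'c')
  sorted[2] = 00ac0$cb0daada  (last char: 'a')
  sorted[3] = 0ac0$cb0daada0  (last char: '0')
  sorted[4] = 0daada00ac0$cb  (last char: 'b')
  sorted[5] = a00ac0$cb0daad  (last char: 'd')
  sorted[6] = aada00ac0$cb0d  (last char: 'd')
  sorted[7] = ac0$cb0daada00  (last char: '0')
  sorted[8] = ada00ac0$cb0da  (last char: 'a')
  sorted[9] = b0daada00ac0$c  (last char: 'c')
  sorted[10] = c0$cb0daada00a  (last char: 'a')
  sorted[11] = cb0daada00ac0$  (last char: '$')
  sorted[12] = da00ac0$cb0daa  (last char: 'a')
  sorted[13] = daada00ac0$cb0  (last char: '0')
Last column: 0ca0bdd0aca$a0
Original string S is at sorted index 11

Answer: 0ca0bdd0aca$a0
11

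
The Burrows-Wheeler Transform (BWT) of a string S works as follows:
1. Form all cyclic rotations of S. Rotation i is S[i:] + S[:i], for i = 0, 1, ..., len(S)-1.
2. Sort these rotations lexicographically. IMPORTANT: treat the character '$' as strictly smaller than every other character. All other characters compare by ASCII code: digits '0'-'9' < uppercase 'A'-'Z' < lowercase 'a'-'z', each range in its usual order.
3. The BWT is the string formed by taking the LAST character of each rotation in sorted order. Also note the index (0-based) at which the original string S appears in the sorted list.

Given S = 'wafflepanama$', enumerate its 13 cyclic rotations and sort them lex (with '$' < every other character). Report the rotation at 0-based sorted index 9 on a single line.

Answer: ma$wafflepana

Derivation:
All 13 rotations (rotation i = S[i:]+S[:i]):
  rot[0] = wafflepanama$
  rot[1] = afflepanama$w
  rot[2] = fflepanama$wa
  rot[3] = flepanama$waf
  rot[4] = lepanama$waff
  rot[5] = epanama$waffl
  rot[6] = panama$waffle
  rot[7] = anama$wafflep
  rot[8] = nama$wafflepa
  rot[9] = ama$wafflepan
  rot[10] = ma$wafflepana
  rot[11] = a$wafflepanam
  rot[12] = $wafflepanama
Sorted (with $ < everything):
  sorted[0] = $wafflepanama
  sorted[1] = a$wafflepanam
  sorted[2] = afflepanama$w
  sorted[3] = ama$wafflepan
  sorted[4] = anama$wafflep
  sorted[5] = epanama$waffl
  sorted[6] = fflepanama$wa
  sorted[7] = flepanama$waf
  sorted[8] = lepanama$waff
  sorted[9] = ma$wafflepana
  sorted[10] = nama$wafflepa
  sorted[11] = panama$waffle
  sorted[12] = wafflepanama$
sorted[9] = ma$wafflepana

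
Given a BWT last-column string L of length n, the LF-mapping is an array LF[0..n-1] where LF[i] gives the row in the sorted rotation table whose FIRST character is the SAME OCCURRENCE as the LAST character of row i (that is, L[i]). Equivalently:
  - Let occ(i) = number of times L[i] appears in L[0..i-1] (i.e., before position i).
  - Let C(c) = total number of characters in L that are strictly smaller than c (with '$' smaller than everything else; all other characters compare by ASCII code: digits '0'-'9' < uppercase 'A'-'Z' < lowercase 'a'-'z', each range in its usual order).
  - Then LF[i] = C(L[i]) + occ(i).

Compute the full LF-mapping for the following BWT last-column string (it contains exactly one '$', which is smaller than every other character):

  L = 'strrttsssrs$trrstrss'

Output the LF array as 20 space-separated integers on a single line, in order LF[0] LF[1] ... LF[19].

Char counts: '$':1, 'r':6, 's':8, 't':5
C (first-col start): C('$')=0, C('r')=1, C('s')=7, C('t')=15
L[0]='s': occ=0, LF[0]=C('s')+0=7+0=7
L[1]='t': occ=0, LF[1]=C('t')+0=15+0=15
L[2]='r': occ=0, LF[2]=C('r')+0=1+0=1
L[3]='r': occ=1, LF[3]=C('r')+1=1+1=2
L[4]='t': occ=1, LF[4]=C('t')+1=15+1=16
L[5]='t': occ=2, LF[5]=C('t')+2=15+2=17
L[6]='s': occ=1, LF[6]=C('s')+1=7+1=8
L[7]='s': occ=2, LF[7]=C('s')+2=7+2=9
L[8]='s': occ=3, LF[8]=C('s')+3=7+3=10
L[9]='r': occ=2, LF[9]=C('r')+2=1+2=3
L[10]='s': occ=4, LF[10]=C('s')+4=7+4=11
L[11]='$': occ=0, LF[11]=C('$')+0=0+0=0
L[12]='t': occ=3, LF[12]=C('t')+3=15+3=18
L[13]='r': occ=3, LF[13]=C('r')+3=1+3=4
L[14]='r': occ=4, LF[14]=C('r')+4=1+4=5
L[15]='s': occ=5, LF[15]=C('s')+5=7+5=12
L[16]='t': occ=4, LF[16]=C('t')+4=15+4=19
L[17]='r': occ=5, LF[17]=C('r')+5=1+5=6
L[18]='s': occ=6, LF[18]=C('s')+6=7+6=13
L[19]='s': occ=7, LF[19]=C('s')+7=7+7=14

Answer: 7 15 1 2 16 17 8 9 10 3 11 0 18 4 5 12 19 6 13 14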